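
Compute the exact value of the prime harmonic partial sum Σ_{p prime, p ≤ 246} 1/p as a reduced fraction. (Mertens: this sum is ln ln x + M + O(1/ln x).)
Σ 1/p = 506873196134241441348690763593294873492730445394823722837469097176314709804649267964680634478659521/256041159035492609053110100510385311995538591998443060216114576417920917800321526504084465112487730

π(246) = 53, so the primes ≤ 246 are [2, 3, 5, 7, 11, 13, 17, 19, 23, 29, 31, 37, 41, 43, 47, 53, 59, 61, 67, 71, 73, 79, 83, 89, 97, 101, 103, 107, 109, 113, 127, 131, 137, 139, 149, 151, 157, 163, 167, 173, 179, 181, 191, 193, 197, 199, 211, 223, 227, 229, 233, 239, 241]. Summing 1/p over these primes: 506873196134241441348690763593294873492730445394823722837469097176314709804649267964680634478659521/256041159035492609053110100510385311995538591998443060216114576417920917800321526504084465112487730 ≈ 1.9797. Mertens estimate ln ln(246) + 0.2615 ≈ 1.9672.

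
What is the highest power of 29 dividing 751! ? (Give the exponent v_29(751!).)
v_29(751!) = 25

Legendre's formula: v_p(n!) = Σ_{k ≥ 1} ⌊n / p^k⌋. For p = 29, n = 751, the terms are:
  ⌊751/29^1⌋ = ⌊751/29⌋ = 25
(the next term ⌊751/29^2⌋ = 0, terminating the sum). Summing: v_29(751!) = 25 = 25.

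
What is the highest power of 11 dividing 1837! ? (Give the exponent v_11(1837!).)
v_11(1837!) = 183

Legendre's formula: v_p(n!) = Σ_{k ≥ 1} ⌊n / p^k⌋. For p = 11, n = 1837, the terms are:
  ⌊1837/11^1⌋ = ⌊1837/11⌋ = 167
  ⌊1837/11^2⌋ = ⌊1837/121⌋ = 15
  ⌊1837/11^3⌋ = ⌊1837/1331⌋ = 1
(the next term ⌊1837/11^4⌋ = 0, terminating the sum). Summing: v_11(1837!) = 167 + 15 + 1 = 183.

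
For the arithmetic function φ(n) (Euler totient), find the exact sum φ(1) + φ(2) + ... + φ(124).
Σ_{n ≤ 124} φ(n) = 4696

Compute φ(n) for each 1 ≤ n ≤ 124: φ(1) = 1, φ(2) = 1, φ(3) = 2, φ(4) = 2, φ(5) = 4, φ(6) = 2, φ(7) = 6, φ(8) = 4, φ(9) = 6, φ(10) = 4, φ(11) = 10, φ(12) = 4, φ(13) = 12, φ(14) = 6, φ(15) = 8, φ(16) = 8, φ(17) = 16, φ(18) = 6, φ(19) = 18, φ(20) = 8, φ(21) = 12, φ(22) = 10, φ(23) = 22, φ(24) = 8, φ(25) = 20, φ(26) = 12, φ(27) = 18, φ(28) = 12, φ(29) = 28, φ(30) = 8, φ(31) = 30, φ(32) = 16, φ(33) = 20, φ(34) = 16, φ(35) = 24, φ(36) = 12, φ(37) = 36, φ(38) = 18, φ(39) = 24, φ(40) = 16, φ(41) = 40, φ(42) = 12, φ(43) = 42, φ(44) = 20, φ(45) = 24, φ(46) = 22, φ(47) = 46, φ(48) = 16, φ(49) = 42, φ(50) = 20, φ(51) = 32, φ(52) = 24, φ(53) = 52, φ(54) = 18, φ(55) = 40, φ(56) = 24, φ(57) = 36, φ(58) = 28, φ(59) = 58, φ(60) = 16, φ(61) = 60, φ(62) = 30, φ(63) = 36, φ(64) = 32, φ(65) = 48, φ(66) = 20, φ(67) = 66, φ(68) = 32, φ(69) = 44, φ(70) = 24, φ(71) = 70, φ(72) = 24, φ(73) = 72, φ(74) = 36, φ(75) = 40, φ(76) = 36, φ(77) = 60, φ(78) = 24, φ(79) = 78, φ(80) = 32, φ(81) = 54, φ(82) = 40, φ(83) = 82, φ(84) = 24, φ(85) = 64, φ(86) = 42, φ(87) = 56, φ(88) = 40, φ(89) = 88, φ(90) = 24, φ(91) = 72, φ(92) = 44, φ(93) = 60, φ(94) = 46, φ(95) = 72, φ(96) = 32, φ(97) = 96, φ(98) = 42, φ(99) = 60, φ(100) = 40, φ(101) = 100, φ(102) = 32, φ(103) = 102, φ(104) = 48, φ(105) = 48, φ(106) = 52, φ(107) = 106, φ(108) = 36, φ(109) = 108, φ(110) = 40, φ(111) = 72, φ(112) = 48, φ(113) = 112, φ(114) = 36, φ(115) = 88, φ(116) = 56, φ(117) = 72, φ(118) = 58, φ(119) = 96, φ(120) = 32, φ(121) = 110, φ(122) = 60, φ(123) = 80, φ(124) = 60. Summing all 124 values: 4696. (Average order: Σ_{n ≤ x} φ(n) ~ (3/π²) x². For x = 124, (3/π²)·124² ≈ 4673.74.)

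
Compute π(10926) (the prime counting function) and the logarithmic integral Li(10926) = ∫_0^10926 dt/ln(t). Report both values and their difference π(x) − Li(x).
π(10926) = 1327;  Li(10926) ≈ 1346.19;  π(x) − Li(x) ≈ -19.19.

Direct count of primes ≤ 10926 gives π(10926) = 1327. Numerical evaluation of the logarithmic integral gives Li(10926) ≈ 1346.19. The difference π(x) − Li(x) ≈ -19.19 is typically negative for small/moderate x (Li(x) overestimates), though Littlewood's theorem shows this sign changes infinitely often.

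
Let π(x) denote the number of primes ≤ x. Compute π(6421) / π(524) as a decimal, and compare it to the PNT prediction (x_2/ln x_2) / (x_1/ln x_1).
π(6421)/π(524) = 835/99 ≈ 8.4343;  PNT prediction ≈ 8.7515.

π(524) = 99 and π(6421) = 835, so π(6421)/π(524) ≈ 8.4343. The PNT-predicted ratio is (6421/ln(6421)) / (524/ln(524)) ≈ 8.7515. The two agree to within a few percent, as expected.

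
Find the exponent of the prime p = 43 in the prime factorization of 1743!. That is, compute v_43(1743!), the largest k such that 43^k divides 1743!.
v_43(1743!) = 40

Legendre's formula: v_p(n!) = Σ_{k ≥ 1} ⌊n / p^k⌋. For p = 43, n = 1743, the terms are:
  ⌊1743/43^1⌋ = ⌊1743/43⌋ = 40
(the next term ⌊1743/43^2⌋ = 0, terminating the sum). Summing: v_43(1743!) = 40 = 40.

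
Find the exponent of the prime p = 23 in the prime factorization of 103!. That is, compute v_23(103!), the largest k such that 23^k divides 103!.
v_23(103!) = 4

Legendre's formula: v_p(n!) = Σ_{k ≥ 1} ⌊n / p^k⌋. For p = 23, n = 103, the terms are:
  ⌊103/23^1⌋ = ⌊103/23⌋ = 4
(the next term ⌊103/23^2⌋ = 0, terminating the sum). Summing: v_23(103!) = 4 = 4.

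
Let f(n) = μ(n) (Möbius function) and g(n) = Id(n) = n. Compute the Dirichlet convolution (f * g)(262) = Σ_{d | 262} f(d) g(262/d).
(μ * Id)(262) = 130

Divisors of 262: [1, 2, 131, 262]. For each d | 262:
  d = 1: μ(1) · Id(262/1) = 1 · 262 = 262
  d = 2: μ(2) · Id(262/2) = -1 · 131 = -131
  d = 131: μ(131) · Id(262/131) = -1 · 2 = -2
  d = 262: μ(262) · Id(262/262) = 1 · 1 = 1
Summing: (μ * Id)(262) = 262 + -131 + -2 + 1 = 130.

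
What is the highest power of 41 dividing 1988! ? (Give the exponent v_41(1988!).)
v_41(1988!) = 49

Legendre's formula: v_p(n!) = Σ_{k ≥ 1} ⌊n / p^k⌋. For p = 41, n = 1988, the terms are:
  ⌊1988/41^1⌋ = ⌊1988/41⌋ = 48
  ⌊1988/41^2⌋ = ⌊1988/1681⌋ = 1
(the next term ⌊1988/41^3⌋ = 0, terminating the sum). Summing: v_41(1988!) = 48 + 1 = 49.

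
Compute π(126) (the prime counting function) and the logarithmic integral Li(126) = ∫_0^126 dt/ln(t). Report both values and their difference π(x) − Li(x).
π(126) = 30;  Li(126) ≈ 35.63;  π(x) − Li(x) ≈ -5.63.

Direct count of primes ≤ 126 gives π(126) = 30. Numerical evaluation of the logarithmic integral gives Li(126) ≈ 35.63. The difference π(x) − Li(x) ≈ -5.63 is typically negative for small/moderate x (Li(x) overestimates), though Littlewood's theorem shows this sign changes infinitely often.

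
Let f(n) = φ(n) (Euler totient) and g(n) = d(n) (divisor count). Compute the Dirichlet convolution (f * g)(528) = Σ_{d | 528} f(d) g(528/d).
(φ * d)(528) = 1488

Divisors of 528: [1, 2, 3, 4, 6, 8, 11, 12, 16, 22, 24, 33, 44, 48, 66, 88, 132, 176, 264, 528]. For each d | 528:
  d = 1: φ(1) · d(528/1) = 1 · 20 = 20
  d = 2: φ(2) · d(528/2) = 1 · 16 = 16
  d = 3: φ(3) · d(528/3) = 2 · 10 = 20
  d = 4: φ(4) · d(528/4) = 2 · 12 = 24
  d = 6: φ(6) · d(528/6) = 2 · 8 = 16
  d = 8: φ(8) · d(528/8) = 4 · 8 = 32
  d = 11: φ(11) · d(528/11) = 10 · 10 = 100
  d = 12: φ(12) · d(528/12) = 4 · 6 = 24
  d = 16: φ(16) · d(528/16) = 8 · 4 = 32
  d = 22: φ(22) · d(528/22) = 10 · 8 = 80
  d = 24: φ(24) · d(528/24) = 8 · 4 = 32
  d = 33: φ(33) · d(528/33) = 20 · 5 = 100
  d = 44: φ(44) · d(528/44) = 20 · 6 = 120
  d = 48: φ(48) · d(528/48) = 16 · 2 = 32
  d = 66: φ(66) · d(528/66) = 20 · 4 = 80
  d = 88: φ(88) · d(528/88) = 40 · 4 = 160
  d = 132: φ(132) · d(528/132) = 40 · 3 = 120
  d = 176: φ(176) · d(528/176) = 80 · 2 = 160
  d = 264: φ(264) · d(528/264) = 80 · 2 = 160
  d = 528: φ(528) · d(528/528) = 160 · 1 = 160
Summing: (φ * d)(528) = 20 + 16 + 20 + 24 + 16 + 32 + 100 + 24 + 32 + 80 + 32 + 100 + 120 + 32 + 80 + 160 + 120 + 160 + 160 + 160 = 1488.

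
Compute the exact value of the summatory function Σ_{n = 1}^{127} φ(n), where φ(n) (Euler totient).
Σ_{n ≤ 127} φ(n) = 4958

Compute φ(n) for each 1 ≤ n ≤ 127: φ(1) = 1, φ(2) = 1, φ(3) = 2, φ(4) = 2, φ(5) = 4, φ(6) = 2, φ(7) = 6, φ(8) = 4, φ(9) = 6, φ(10) = 4, φ(11) = 10, φ(12) = 4, φ(13) = 12, φ(14) = 6, φ(15) = 8, φ(16) = 8, φ(17) = 16, φ(18) = 6, φ(19) = 18, φ(20) = 8, φ(21) = 12, φ(22) = 10, φ(23) = 22, φ(24) = 8, φ(25) = 20, φ(26) = 12, φ(27) = 18, φ(28) = 12, φ(29) = 28, φ(30) = 8, φ(31) = 30, φ(32) = 16, φ(33) = 20, φ(34) = 16, φ(35) = 24, φ(36) = 12, φ(37) = 36, φ(38) = 18, φ(39) = 24, φ(40) = 16, φ(41) = 40, φ(42) = 12, φ(43) = 42, φ(44) = 20, φ(45) = 24, φ(46) = 22, φ(47) = 46, φ(48) = 16, φ(49) = 42, φ(50) = 20, φ(51) = 32, φ(52) = 24, φ(53) = 52, φ(54) = 18, φ(55) = 40, φ(56) = 24, φ(57) = 36, φ(58) = 28, φ(59) = 58, φ(60) = 16, φ(61) = 60, φ(62) = 30, φ(63) = 36, φ(64) = 32, φ(65) = 48, φ(66) = 20, φ(67) = 66, φ(68) = 32, φ(69) = 44, φ(70) = 24, φ(71) = 70, φ(72) = 24, φ(73) = 72, φ(74) = 36, φ(75) = 40, φ(76) = 36, φ(77) = 60, φ(78) = 24, φ(79) = 78, φ(80) = 32, φ(81) = 54, φ(82) = 40, φ(83) = 82, φ(84) = 24, φ(85) = 64, φ(86) = 42, φ(87) = 56, φ(88) = 40, φ(89) = 88, φ(90) = 24, φ(91) = 72, φ(92) = 44, φ(93) = 60, φ(94) = 46, φ(95) = 72, φ(96) = 32, φ(97) = 96, φ(98) = 42, φ(99) = 60, φ(100) = 40, φ(101) = 100, φ(102) = 32, φ(103) = 102, φ(104) = 48, φ(105) = 48, φ(106) = 52, φ(107) = 106, φ(108) = 36, φ(109) = 108, φ(110) = 40, φ(111) = 72, φ(112) = 48, φ(113) = 112, φ(114) = 36, φ(115) = 88, φ(116) = 56, φ(117) = 72, φ(118) = 58, φ(119) = 96, φ(120) = 32, φ(121) = 110, φ(122) = 60, φ(123) = 80, φ(124) = 60, φ(125) = 100, φ(126) = 36, φ(127) = 126. Summing all 127 values: 4958. (Average order: Σ_{n ≤ x} φ(n) ~ (3/π²) x². For x = 127, (3/π²)·127² ≈ 4902.63.)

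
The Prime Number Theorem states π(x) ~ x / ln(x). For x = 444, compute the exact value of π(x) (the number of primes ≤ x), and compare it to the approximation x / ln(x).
π(444) = 86;  x/ln(x) ≈ 72.84;  relative error ≈ 15.31%.

Directly count primes up to 444: π(444) = 86. The PNT approximation gives 444/ln(444) ≈ 444/6.09582 ≈ 72.84. Relative error (π(x) − x/ln(x)) / π(x) ≈ 15.31%; the approximation is known to undercount slightly (Li(x) is a better estimate).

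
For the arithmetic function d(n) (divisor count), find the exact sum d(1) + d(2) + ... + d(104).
Σ_{n ≤ 104} d(n) = 502

Compute d(n) for each 1 ≤ n ≤ 104: d(1) = 1, d(2) = 2, d(3) = 2, d(4) = 3, d(5) = 2, d(6) = 4, d(7) = 2, d(8) = 4, d(9) = 3, d(10) = 4, d(11) = 2, d(12) = 6, d(13) = 2, d(14) = 4, d(15) = 4, d(16) = 5, d(17) = 2, d(18) = 6, d(19) = 2, d(20) = 6, d(21) = 4, d(22) = 4, d(23) = 2, d(24) = 8, d(25) = 3, d(26) = 4, d(27) = 4, d(28) = 6, d(29) = 2, d(30) = 8, d(31) = 2, d(32) = 6, d(33) = 4, d(34) = 4, d(35) = 4, d(36) = 9, d(37) = 2, d(38) = 4, d(39) = 4, d(40) = 8, d(41) = 2, d(42) = 8, d(43) = 2, d(44) = 6, d(45) = 6, d(46) = 4, d(47) = 2, d(48) = 10, d(49) = 3, d(50) = 6, d(51) = 4, d(52) = 6, d(53) = 2, d(54) = 8, d(55) = 4, d(56) = 8, d(57) = 4, d(58) = 4, d(59) = 2, d(60) = 12, d(61) = 2, d(62) = 4, d(63) = 6, d(64) = 7, d(65) = 4, d(66) = 8, d(67) = 2, d(68) = 6, d(69) = 4, d(70) = 8, d(71) = 2, d(72) = 12, d(73) = 2, d(74) = 4, d(75) = 6, d(76) = 6, d(77) = 4, d(78) = 8, d(79) = 2, d(80) = 10, d(81) = 5, d(82) = 4, d(83) = 2, d(84) = 12, d(85) = 4, d(86) = 4, d(87) = 4, d(88) = 8, d(89) = 2, d(90) = 12, d(91) = 4, d(92) = 6, d(93) = 4, d(94) = 4, d(95) = 4, d(96) = 12, d(97) = 2, d(98) = 6, d(99) = 6, d(100) = 9, d(101) = 2, d(102) = 8, d(103) = 2, d(104) = 8. Summing all 104 values: 502. (Dirichlet's divisor formula: Σ_{n ≤ x} d(n) = x ln(x) + (2γ − 1) x + O(√x). For x = 104, the asymptotic estimate is ≈ 499.08.)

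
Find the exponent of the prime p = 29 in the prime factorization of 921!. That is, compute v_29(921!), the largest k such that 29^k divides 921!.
v_29(921!) = 32

Legendre's formula: v_p(n!) = Σ_{k ≥ 1} ⌊n / p^k⌋. For p = 29, n = 921, the terms are:
  ⌊921/29^1⌋ = ⌊921/29⌋ = 31
  ⌊921/29^2⌋ = ⌊921/841⌋ = 1
(the next term ⌊921/29^3⌋ = 0, terminating the sum). Summing: v_29(921!) = 31 + 1 = 32.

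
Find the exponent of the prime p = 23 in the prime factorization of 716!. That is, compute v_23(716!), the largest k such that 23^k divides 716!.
v_23(716!) = 32

Legendre's formula: v_p(n!) = Σ_{k ≥ 1} ⌊n / p^k⌋. For p = 23, n = 716, the terms are:
  ⌊716/23^1⌋ = ⌊716/23⌋ = 31
  ⌊716/23^2⌋ = ⌊716/529⌋ = 1
(the next term ⌊716/23^3⌋ = 0, terminating the sum). Summing: v_23(716!) = 31 + 1 = 32.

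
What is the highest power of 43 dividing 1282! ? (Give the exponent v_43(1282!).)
v_43(1282!) = 29

Legendre's formula: v_p(n!) = Σ_{k ≥ 1} ⌊n / p^k⌋. For p = 43, n = 1282, the terms are:
  ⌊1282/43^1⌋ = ⌊1282/43⌋ = 29
(the next term ⌊1282/43^2⌋ = 0, terminating the sum). Summing: v_43(1282!) = 29 = 29.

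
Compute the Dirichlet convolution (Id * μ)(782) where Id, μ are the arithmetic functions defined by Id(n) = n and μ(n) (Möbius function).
(Id * μ)(782) = 352

Divisors of 782: [1, 2, 17, 23, 34, 46, 391, 782]. For each d | 782:
  d = 1: Id(1) · μ(782/1) = 1 · -1 = -1
  d = 2: Id(2) · μ(782/2) = 2 · 1 = 2
  d = 17: Id(17) · μ(782/17) = 17 · 1 = 17
  d = 23: Id(23) · μ(782/23) = 23 · 1 = 23
  d = 34: Id(34) · μ(782/34) = 34 · -1 = -34
  d = 46: Id(46) · μ(782/46) = 46 · -1 = -46
  d = 391: Id(391) · μ(782/391) = 391 · -1 = -391
  d = 782: Id(782) · μ(782/782) = 782 · 1 = 782
Summing: (Id * μ)(782) = -1 + 2 + 17 + 23 + -34 + -46 + -391 + 782 = 352.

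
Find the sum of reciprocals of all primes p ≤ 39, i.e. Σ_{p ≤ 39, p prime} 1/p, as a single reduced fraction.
Σ 1/p = 11819186711467/7420738134810

π(39) = 12, so the primes ≤ 39 are [2, 3, 5, 7, 11, 13, 17, 19, 23, 29, 31, 37]. Summing 1/p over these primes: 11819186711467/7420738134810 ≈ 1.5927. Mertens estimate ln ln(39) + 0.2615 ≈ 1.5599.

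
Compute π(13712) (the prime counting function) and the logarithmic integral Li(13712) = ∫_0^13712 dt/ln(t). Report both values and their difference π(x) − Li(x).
π(13712) = 1622;  Li(13712) ≈ 1642.06;  π(x) − Li(x) ≈ -20.06.

Direct count of primes ≤ 13712 gives π(13712) = 1622. Numerical evaluation of the logarithmic integral gives Li(13712) ≈ 1642.06. The difference π(x) − Li(x) ≈ -20.06 is typically negative for small/moderate x (Li(x) overestimates), though Littlewood's theorem shows this sign changes infinitely often.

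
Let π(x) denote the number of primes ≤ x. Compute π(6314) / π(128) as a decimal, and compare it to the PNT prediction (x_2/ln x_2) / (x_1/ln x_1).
π(6314)/π(128) = 821/31 ≈ 26.4839;  PNT prediction ≈ 27.3517.

π(128) = 31 and π(6314) = 821, so π(6314)/π(128) ≈ 26.4839. The PNT-predicted ratio is (6314/ln(6314)) / (128/ln(128)) ≈ 27.3517. The two agree to within a few percent, as expected.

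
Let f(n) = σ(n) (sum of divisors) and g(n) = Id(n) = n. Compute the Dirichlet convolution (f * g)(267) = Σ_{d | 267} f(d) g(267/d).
(σ * Id)(267) = 1253

Divisors of 267: [1, 3, 89, 267]. For each d | 267:
  d = 1: σ(1) · Id(267/1) = 1 · 267 = 267
  d = 3: σ(3) · Id(267/3) = 4 · 89 = 356
  d = 89: σ(89) · Id(267/89) = 90 · 3 = 270
  d = 267: σ(267) · Id(267/267) = 360 · 1 = 360
Summing: (σ * Id)(267) = 267 + 356 + 270 + 360 = 1253.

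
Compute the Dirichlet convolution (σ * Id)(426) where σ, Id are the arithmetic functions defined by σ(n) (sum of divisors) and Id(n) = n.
(σ * Id)(426) = 5005

Divisors of 426: [1, 2, 3, 6, 71, 142, 213, 426]. For each d | 426:
  d = 1: σ(1) · Id(426/1) = 1 · 426 = 426
  d = 2: σ(2) · Id(426/2) = 3 · 213 = 639
  d = 3: σ(3) · Id(426/3) = 4 · 142 = 568
  d = 6: σ(6) · Id(426/6) = 12 · 71 = 852
  d = 71: σ(71) · Id(426/71) = 72 · 6 = 432
  d = 142: σ(142) · Id(426/142) = 216 · 3 = 648
  d = 213: σ(213) · Id(426/213) = 288 · 2 = 576
  d = 426: σ(426) · Id(426/426) = 864 · 1 = 864
Summing: (σ * Id)(426) = 426 + 639 + 568 + 852 + 432 + 648 + 576 + 864 = 5005.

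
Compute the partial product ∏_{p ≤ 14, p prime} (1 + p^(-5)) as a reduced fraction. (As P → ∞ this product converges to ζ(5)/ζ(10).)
∏ = 3142700502292816/3033799133990625

The primes p ≤ 14 are [2, 3, 5, 7, 11, 13]. For each, (1 + 1/p^5) = (p^5 + 1)/p^5. Multiplying these fractions over p ∈ [2, 3, 5, 7, 11, 13] gives 3142700502292816/3033799133990625. (In the limit P → ∞ this tends to ζ(5)/ζ(10).)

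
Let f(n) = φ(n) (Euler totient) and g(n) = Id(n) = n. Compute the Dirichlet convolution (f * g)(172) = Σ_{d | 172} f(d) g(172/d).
(φ * Id)(172) = 680

Divisors of 172: [1, 2, 4, 43, 86, 172]. For each d | 172:
  d = 1: φ(1) · Id(172/1) = 1 · 172 = 172
  d = 2: φ(2) · Id(172/2) = 1 · 86 = 86
  d = 4: φ(4) · Id(172/4) = 2 · 43 = 86
  d = 43: φ(43) · Id(172/43) = 42 · 4 = 168
  d = 86: φ(86) · Id(172/86) = 42 · 2 = 84
  d = 172: φ(172) · Id(172/172) = 84 · 1 = 84
Summing: (φ * Id)(172) = 172 + 86 + 86 + 168 + 84 + 84 = 680.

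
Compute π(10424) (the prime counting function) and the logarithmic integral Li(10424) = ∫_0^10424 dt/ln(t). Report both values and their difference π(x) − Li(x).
π(10424) = 1274;  Li(10424) ≈ 1292.07;  π(x) − Li(x) ≈ -18.07.

Direct count of primes ≤ 10424 gives π(10424) = 1274. Numerical evaluation of the logarithmic integral gives Li(10424) ≈ 1292.07. The difference π(x) − Li(x) ≈ -18.07 is typically negative for small/moderate x (Li(x) overestimates), though Littlewood's theorem shows this sign changes infinitely often.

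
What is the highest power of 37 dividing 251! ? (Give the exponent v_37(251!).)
v_37(251!) = 6

Legendre's formula: v_p(n!) = Σ_{k ≥ 1} ⌊n / p^k⌋. For p = 37, n = 251, the terms are:
  ⌊251/37^1⌋ = ⌊251/37⌋ = 6
(the next term ⌊251/37^2⌋ = 0, terminating the sum). Summing: v_37(251!) = 6 = 6.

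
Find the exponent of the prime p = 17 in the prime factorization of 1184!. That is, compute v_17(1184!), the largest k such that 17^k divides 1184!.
v_17(1184!) = 73

Legendre's formula: v_p(n!) = Σ_{k ≥ 1} ⌊n / p^k⌋. For p = 17, n = 1184, the terms are:
  ⌊1184/17^1⌋ = ⌊1184/17⌋ = 69
  ⌊1184/17^2⌋ = ⌊1184/289⌋ = 4
(the next term ⌊1184/17^3⌋ = 0, terminating the sum). Summing: v_17(1184!) = 69 + 4 = 73.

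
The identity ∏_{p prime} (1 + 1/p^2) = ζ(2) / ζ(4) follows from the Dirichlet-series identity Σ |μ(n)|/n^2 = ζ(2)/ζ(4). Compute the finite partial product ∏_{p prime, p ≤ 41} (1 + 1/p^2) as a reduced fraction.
∏ = 15660474728144000000/10354486835212066701

The primes p ≤ 41 are [2, 3, 5, 7, 11, 13, 17, 19, 23, 29, 31, 37, 41]. For each, (1 + 1/p^2) = (p^2 + 1)/p^2. Multiplying these fractions over p ∈ [2, 3, 5, 7, 11, 13, 17, 19, 23, 29, 31, 37, 41] gives 15660474728144000000/10354486835212066701. (In the limit P → ∞ this tends to ζ(2)/ζ(4).)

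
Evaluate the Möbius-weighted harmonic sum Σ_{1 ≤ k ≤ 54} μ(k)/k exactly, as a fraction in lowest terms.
Σ μ(k)/k = -214765271462202733/10863052825730014910

Values of μ(k) for 1 ≤ k ≤ 54: μ(1) = 1, μ(2) = -1, μ(3) = -1, μ(5) = -1, μ(6) = 1, μ(7) = -1, μ(10) = 1, μ(11) = -1, μ(13) = -1, μ(14) = 1, μ(15) = 1, μ(17) = -1, μ(19) = -1, μ(21) = 1, μ(22) = 1, μ(23) = -1, μ(26) = 1, μ(29) = -1, μ(30) = -1, μ(31) = -1, μ(33) = 1, μ(34) = 1, μ(35) = 1, μ(37) = -1, μ(38) = 1, μ(39) = 1, μ(41) = -1, μ(42) = -1, μ(43) = -1, μ(46) = 1, μ(47) = -1, μ(51) = 1, μ(53) = -1, with μ = 0 on non-squarefree integers. Summing μ(k)/k for k where μ(k) ≠ 0 gives -214765271462202733/10863052825730014910 ≈ -0.0198. (PNT ⟺ this sum → 0 as n → ∞.)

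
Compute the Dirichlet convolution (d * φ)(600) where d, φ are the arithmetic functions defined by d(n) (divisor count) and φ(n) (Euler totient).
(d * φ)(600) = 1860

Divisors of 600: [1, 2, 3, 4, 5, 6, 8, 10, 12, 15, 20, 24, 25, 30, 40, 50, 60, 75, 100, 120, 150, 200, 300, 600]. For each d | 600:
  d = 1: d(1) · φ(600/1) = 1 · 160 = 160
  d = 2: d(2) · φ(600/2) = 2 · 80 = 160
  d = 3: d(3) · φ(600/3) = 2 · 80 = 160
  d = 4: d(4) · φ(600/4) = 3 · 40 = 120
  d = 5: d(5) · φ(600/5) = 2 · 32 = 64
  d = 6: d(6) · φ(600/6) = 4 · 40 = 160
  d = 8: d(8) · φ(600/8) = 4 · 40 = 160
  d = 10: d(10) · φ(600/10) = 4 · 16 = 64
  d = 12: d(12) · φ(600/12) = 6 · 20 = 120
  d = 15: d(15) · φ(600/15) = 4 · 16 = 64
  d = 20: d(20) · φ(600/20) = 6 · 8 = 48
  d = 24: d(24) · φ(600/24) = 8 · 20 = 160
  d = 25: d(25) · φ(600/25) = 3 · 8 = 24
  d = 30: d(30) · φ(600/30) = 8 · 8 = 64
  d = 40: d(40) · φ(600/40) = 8 · 8 = 64
  d = 50: d(50) · φ(600/50) = 6 · 4 = 24
  d = 60: d(60) · φ(600/60) = 12 · 4 = 48
  d = 75: d(75) · φ(600/75) = 6 · 4 = 24
  d = 100: d(100) · φ(600/100) = 9 · 2 = 18
  d = 120: d(120) · φ(600/120) = 16 · 4 = 64
  d = 150: d(150) · φ(600/150) = 12 · 2 = 24
  d = 200: d(200) · φ(600/200) = 12 · 2 = 24
  d = 300: d(300) · φ(600/300) = 18 · 1 = 18
  d = 600: d(600) · φ(600/600) = 24 · 1 = 24
Summing: (d * φ)(600) = 160 + 160 + 160 + 120 + 64 + 160 + 160 + 64 + 120 + 64 + 48 + 160 + 24 + 64 + 64 + 24 + 48 + 24 + 18 + 64 + 24 + 24 + 18 + 24 = 1860.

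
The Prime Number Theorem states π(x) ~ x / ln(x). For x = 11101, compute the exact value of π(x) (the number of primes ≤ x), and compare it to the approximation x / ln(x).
π(11101) = 1345;  x/ln(x) ≈ 1191.76;  relative error ≈ 11.39%.

Directly count primes up to 11101: π(11101) = 1345. The PNT approximation gives 11101/ln(11101) ≈ 11101/9.31479 ≈ 1191.76. Relative error (π(x) − x/ln(x)) / π(x) ≈ 11.39%; the approximation is known to undercount slightly (Li(x) is a better estimate).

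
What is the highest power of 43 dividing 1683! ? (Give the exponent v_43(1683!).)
v_43(1683!) = 39

Legendre's formula: v_p(n!) = Σ_{k ≥ 1} ⌊n / p^k⌋. For p = 43, n = 1683, the terms are:
  ⌊1683/43^1⌋ = ⌊1683/43⌋ = 39
(the next term ⌊1683/43^2⌋ = 0, terminating the sum). Summing: v_43(1683!) = 39 = 39.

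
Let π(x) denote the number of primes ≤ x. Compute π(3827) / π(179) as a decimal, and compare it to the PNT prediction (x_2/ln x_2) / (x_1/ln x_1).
π(3827)/π(179) = 531/41 ≈ 12.9512;  PNT prediction ≈ 13.4434.

π(179) = 41 and π(3827) = 531, so π(3827)/π(179) ≈ 12.9512. The PNT-predicted ratio is (3827/ln(3827)) / (179/ln(179)) ≈ 13.4434. The two agree to within a few percent, as expected.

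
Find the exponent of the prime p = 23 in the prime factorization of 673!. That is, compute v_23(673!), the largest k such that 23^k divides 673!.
v_23(673!) = 30

Legendre's formula: v_p(n!) = Σ_{k ≥ 1} ⌊n / p^k⌋. For p = 23, n = 673, the terms are:
  ⌊673/23^1⌋ = ⌊673/23⌋ = 29
  ⌊673/23^2⌋ = ⌊673/529⌋ = 1
(the next term ⌊673/23^3⌋ = 0, terminating the sum). Summing: v_23(673!) = 29 + 1 = 30.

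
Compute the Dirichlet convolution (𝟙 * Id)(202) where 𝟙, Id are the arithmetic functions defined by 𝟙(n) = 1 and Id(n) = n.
(𝟙 * Id)(202) = 306

Divisors of 202: [1, 2, 101, 202]. For each d | 202:
  d = 1: 𝟙(1) · Id(202/1) = 1 · 202 = 202
  d = 2: 𝟙(2) · Id(202/2) = 1 · 101 = 101
  d = 101: 𝟙(101) · Id(202/101) = 1 · 2 = 2
  d = 202: 𝟙(202) · Id(202/202) = 1 · 1 = 1
Summing: (𝟙 * Id)(202) = 202 + 101 + 2 + 1 = 306.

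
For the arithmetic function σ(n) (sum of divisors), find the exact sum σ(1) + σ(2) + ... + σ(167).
Σ_{n ≤ 167} σ(n) = 22875

Compute σ(n) for each 1 ≤ n ≤ 167: σ(1) = 1, σ(2) = 3, σ(3) = 4, σ(4) = 7, σ(5) = 6, σ(6) = 12, σ(7) = 8, σ(8) = 15, σ(9) = 13, σ(10) = 18, σ(11) = 12, σ(12) = 28, σ(13) = 14, σ(14) = 24, σ(15) = 24, σ(16) = 31, σ(17) = 18, σ(18) = 39, σ(19) = 20, σ(20) = 42, σ(21) = 32, σ(22) = 36, σ(23) = 24, σ(24) = 60, σ(25) = 31, σ(26) = 42, σ(27) = 40, σ(28) = 56, σ(29) = 30, σ(30) = 72, σ(31) = 32, σ(32) = 63, σ(33) = 48, σ(34) = 54, σ(35) = 48, σ(36) = 91, σ(37) = 38, σ(38) = 60, σ(39) = 56, σ(40) = 90, σ(41) = 42, σ(42) = 96, σ(43) = 44, σ(44) = 84, σ(45) = 78, σ(46) = 72, σ(47) = 48, σ(48) = 124, σ(49) = 57, σ(50) = 93, σ(51) = 72, σ(52) = 98, σ(53) = 54, σ(54) = 120, σ(55) = 72, σ(56) = 120, σ(57) = 80, σ(58) = 90, σ(59) = 60, σ(60) = 168, σ(61) = 62, σ(62) = 96, σ(63) = 104, σ(64) = 127, σ(65) = 84, σ(66) = 144, σ(67) = 68, σ(68) = 126, σ(69) = 96, σ(70) = 144, σ(71) = 72, σ(72) = 195, σ(73) = 74, σ(74) = 114, σ(75) = 124, σ(76) = 140, σ(77) = 96, σ(78) = 168, σ(79) = 80, σ(80) = 186, σ(81) = 121, σ(82) = 126, σ(83) = 84, σ(84) = 224, σ(85) = 108, σ(86) = 132, σ(87) = 120, σ(88) = 180, σ(89) = 90, σ(90) = 234, σ(91) = 112, σ(92) = 168, σ(93) = 128, σ(94) = 144, σ(95) = 120, σ(96) = 252, σ(97) = 98, σ(98) = 171, σ(99) = 156, σ(100) = 217, σ(101) = 102, σ(102) = 216, σ(103) = 104, σ(104) = 210, σ(105) = 192, σ(106) = 162, σ(107) = 108, σ(108) = 280, σ(109) = 110, σ(110) = 216, σ(111) = 152, σ(112) = 248, σ(113) = 114, σ(114) = 240, σ(115) = 144, σ(116) = 210, σ(117) = 182, σ(118) = 180, σ(119) = 144, σ(120) = 360, σ(121) = 133, σ(122) = 186, σ(123) = 168, σ(124) = 224, σ(125) = 156, σ(126) = 312, σ(127) = 128, σ(128) = 255, σ(129) = 176, σ(130) = 252, σ(131) = 132, σ(132) = 336, σ(133) = 160, σ(134) = 204, σ(135) = 240, σ(136) = 270, σ(137) = 138, σ(138) = 288, σ(139) = 140, σ(140) = 336, σ(141) = 192, σ(142) = 216, σ(143) = 168, σ(144) = 403, σ(145) = 180, σ(146) = 222, σ(147) = 228, σ(148) = 266, σ(149) = 150, σ(150) = 372, σ(151) = 152, σ(152) = 300, σ(153) = 234, σ(154) = 288, σ(155) = 192, σ(156) = 392, σ(157) = 158, σ(158) = 240, σ(159) = 216, σ(160) = 378, σ(161) = 192, σ(162) = 363, σ(163) = 164, σ(164) = 294, σ(165) = 288, σ(166) = 252, σ(167) = 168. Summing all 167 values: 22875. (Average order: Σ_{n ≤ x} σ(n) ~ (π²/12) x². For x = 167, (π²/12)·167² ≈ 22937.78.)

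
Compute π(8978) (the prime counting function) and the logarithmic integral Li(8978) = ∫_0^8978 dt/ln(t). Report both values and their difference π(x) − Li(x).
π(8978) = 1116;  Li(8978) ≈ 1134.53;  π(x) − Li(x) ≈ -18.53.

Direct count of primes ≤ 8978 gives π(8978) = 1116. Numerical evaluation of the logarithmic integral gives Li(8978) ≈ 1134.53. The difference π(x) − Li(x) ≈ -18.53 is typically negative for small/moderate x (Li(x) overestimates), though Littlewood's theorem shows this sign changes infinitely often.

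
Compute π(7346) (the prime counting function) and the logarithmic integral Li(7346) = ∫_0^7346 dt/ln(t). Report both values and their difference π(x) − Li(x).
π(7346) = 935;  Li(7346) ≈ 953.30;  π(x) − Li(x) ≈ -18.30.

Direct count of primes ≤ 7346 gives π(7346) = 935. Numerical evaluation of the logarithmic integral gives Li(7346) ≈ 953.30. The difference π(x) − Li(x) ≈ -18.30 is typically negative for small/moderate x (Li(x) overestimates), though Littlewood's theorem shows this sign changes infinitely often.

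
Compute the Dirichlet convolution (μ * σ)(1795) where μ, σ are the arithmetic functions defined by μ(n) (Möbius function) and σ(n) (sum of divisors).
(μ * σ)(1795) = 1795

Divisors of 1795: [1, 5, 359, 1795]. For each d | 1795:
  d = 1: μ(1) · σ(1795/1) = 1 · 2160 = 2160
  d = 5: μ(5) · σ(1795/5) = -1 · 360 = -360
  d = 359: μ(359) · σ(1795/359) = -1 · 6 = -6
  d = 1795: μ(1795) · σ(1795/1795) = 1 · 1 = 1
Summing: (μ * σ)(1795) = 2160 + -360 + -6 + 1 = 1795.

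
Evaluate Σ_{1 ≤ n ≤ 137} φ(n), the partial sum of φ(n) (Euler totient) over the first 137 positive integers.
Σ_{n ≤ 137} φ(n) = 5770

Compute φ(n) for each 1 ≤ n ≤ 137: φ(1) = 1, φ(2) = 1, φ(3) = 2, φ(4) = 2, φ(5) = 4, φ(6) = 2, φ(7) = 6, φ(8) = 4, φ(9) = 6, φ(10) = 4, φ(11) = 10, φ(12) = 4, φ(13) = 12, φ(14) = 6, φ(15) = 8, φ(16) = 8, φ(17) = 16, φ(18) = 6, φ(19) = 18, φ(20) = 8, φ(21) = 12, φ(22) = 10, φ(23) = 22, φ(24) = 8, φ(25) = 20, φ(26) = 12, φ(27) = 18, φ(28) = 12, φ(29) = 28, φ(30) = 8, φ(31) = 30, φ(32) = 16, φ(33) = 20, φ(34) = 16, φ(35) = 24, φ(36) = 12, φ(37) = 36, φ(38) = 18, φ(39) = 24, φ(40) = 16, φ(41) = 40, φ(42) = 12, φ(43) = 42, φ(44) = 20, φ(45) = 24, φ(46) = 22, φ(47) = 46, φ(48) = 16, φ(49) = 42, φ(50) = 20, φ(51) = 32, φ(52) = 24, φ(53) = 52, φ(54) = 18, φ(55) = 40, φ(56) = 24, φ(57) = 36, φ(58) = 28, φ(59) = 58, φ(60) = 16, φ(61) = 60, φ(62) = 30, φ(63) = 36, φ(64) = 32, φ(65) = 48, φ(66) = 20, φ(67) = 66, φ(68) = 32, φ(69) = 44, φ(70) = 24, φ(71) = 70, φ(72) = 24, φ(73) = 72, φ(74) = 36, φ(75) = 40, φ(76) = 36, φ(77) = 60, φ(78) = 24, φ(79) = 78, φ(80) = 32, φ(81) = 54, φ(82) = 40, φ(83) = 82, φ(84) = 24, φ(85) = 64, φ(86) = 42, φ(87) = 56, φ(88) = 40, φ(89) = 88, φ(90) = 24, φ(91) = 72, φ(92) = 44, φ(93) = 60, φ(94) = 46, φ(95) = 72, φ(96) = 32, φ(97) = 96, φ(98) = 42, φ(99) = 60, φ(100) = 40, φ(101) = 100, φ(102) = 32, φ(103) = 102, φ(104) = 48, φ(105) = 48, φ(106) = 52, φ(107) = 106, φ(108) = 36, φ(109) = 108, φ(110) = 40, φ(111) = 72, φ(112) = 48, φ(113) = 112, φ(114) = 36, φ(115) = 88, φ(116) = 56, φ(117) = 72, φ(118) = 58, φ(119) = 96, φ(120) = 32, φ(121) = 110, φ(122) = 60, φ(123) = 80, φ(124) = 60, φ(125) = 100, φ(126) = 36, φ(127) = 126, φ(128) = 64, φ(129) = 84, φ(130) = 48, φ(131) = 130, φ(132) = 40, φ(133) = 108, φ(134) = 66, φ(135) = 72, φ(136) = 64, φ(137) = 136. Summing all 137 values: 5770. (Average order: Σ_{n ≤ x} φ(n) ~ (3/π²) x². For x = 137, (3/π²)·137² ≈ 5705.09.)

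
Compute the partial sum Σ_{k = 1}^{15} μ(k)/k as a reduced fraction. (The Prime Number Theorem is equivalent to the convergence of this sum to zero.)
Σ μ(k)/k = 304/5005

Values of μ(k) for 1 ≤ k ≤ 15: μ(1) = 1, μ(2) = -1, μ(3) = -1, μ(5) = -1, μ(6) = 1, μ(7) = -1, μ(10) = 1, μ(11) = -1, μ(13) = -1, μ(14) = 1, μ(15) = 1, with μ = 0 on non-squarefree integers. Summing μ(k)/k for k where μ(k) ≠ 0 gives 304/5005 ≈ 0.0607. (PNT ⟺ this sum → 0 as n → ∞.)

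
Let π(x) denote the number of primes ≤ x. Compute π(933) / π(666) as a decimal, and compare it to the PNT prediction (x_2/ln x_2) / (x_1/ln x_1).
π(933)/π(666) = 158/121 ≈ 1.3058;  PNT prediction ≈ 1.3318.

π(666) = 121 and π(933) = 158, so π(933)/π(666) ≈ 1.3058. The PNT-predicted ratio is (933/ln(933)) / (666/ln(666)) ≈ 1.3318. The two agree to within a few percent, as expected.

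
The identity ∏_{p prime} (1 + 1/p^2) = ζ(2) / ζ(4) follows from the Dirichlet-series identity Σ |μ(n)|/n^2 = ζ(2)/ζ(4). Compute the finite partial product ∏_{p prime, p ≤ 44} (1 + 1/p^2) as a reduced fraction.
∏ = 783023736407200000000/517444490765057062977

The primes p ≤ 44 are [2, 3, 5, 7, 11, 13, 17, 19, 23, 29, 31, 37, 41, 43]. For each, (1 + 1/p^2) = (p^2 + 1)/p^2. Multiplying these fractions over p ∈ [2, 3, 5, 7, 11, 13, 17, 19, 23, 29, 31, 37, 41, 43] gives 783023736407200000000/517444490765057062977. (In the limit P → ∞ this tends to ζ(2)/ζ(4).)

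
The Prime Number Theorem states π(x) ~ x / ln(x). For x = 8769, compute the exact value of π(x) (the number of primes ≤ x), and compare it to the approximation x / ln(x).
π(8769) = 1093;  x/ln(x) ≈ 965.86;  relative error ≈ 11.63%.

Directly count primes up to 8769: π(8769) = 1093. The PNT approximation gives 8769/ln(8769) ≈ 8769/9.07898 ≈ 965.86. Relative error (π(x) − x/ln(x)) / π(x) ≈ 11.63%; the approximation is known to undercount slightly (Li(x) is a better estimate).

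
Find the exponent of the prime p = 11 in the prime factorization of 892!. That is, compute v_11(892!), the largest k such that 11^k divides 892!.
v_11(892!) = 88

Legendre's formula: v_p(n!) = Σ_{k ≥ 1} ⌊n / p^k⌋. For p = 11, n = 892, the terms are:
  ⌊892/11^1⌋ = ⌊892/11⌋ = 81
  ⌊892/11^2⌋ = ⌊892/121⌋ = 7
(the next term ⌊892/11^3⌋ = 0, terminating the sum). Summing: v_11(892!) = 81 + 7 = 88.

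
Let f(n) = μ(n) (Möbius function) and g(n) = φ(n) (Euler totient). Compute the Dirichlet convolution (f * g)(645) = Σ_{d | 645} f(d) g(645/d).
(μ * φ)(645) = 123

Divisors of 645: [1, 3, 5, 15, 43, 129, 215, 645]. For each d | 645:
  d = 1: μ(1) · φ(645/1) = 1 · 336 = 336
  d = 3: μ(3) · φ(645/3) = -1 · 168 = -168
  d = 5: μ(5) · φ(645/5) = -1 · 84 = -84
  d = 15: μ(15) · φ(645/15) = 1 · 42 = 42
  d = 43: μ(43) · φ(645/43) = -1 · 8 = -8
  d = 129: μ(129) · φ(645/129) = 1 · 4 = 4
  d = 215: μ(215) · φ(645/215) = 1 · 2 = 2
  d = 645: μ(645) · φ(645/645) = -1 · 1 = -1
Summing: (μ * φ)(645) = 336 + -168 + -84 + 42 + -8 + 4 + 2 + -1 = 123.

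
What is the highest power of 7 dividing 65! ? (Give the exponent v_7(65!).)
v_7(65!) = 10

Legendre's formula: v_p(n!) = Σ_{k ≥ 1} ⌊n / p^k⌋. For p = 7, n = 65, the terms are:
  ⌊65/7^1⌋ = ⌊65/7⌋ = 9
  ⌊65/7^2⌋ = ⌊65/49⌋ = 1
(the next term ⌊65/7^3⌋ = 0, terminating the sum). Summing: v_7(65!) = 9 + 1 = 10.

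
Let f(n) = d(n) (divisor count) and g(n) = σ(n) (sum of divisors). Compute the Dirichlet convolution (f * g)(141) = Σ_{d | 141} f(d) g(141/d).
(d * σ)(141) = 300

Divisors of 141: [1, 3, 47, 141]. For each d | 141:
  d = 1: d(1) · σ(141/1) = 1 · 192 = 192
  d = 3: d(3) · σ(141/3) = 2 · 48 = 96
  d = 47: d(47) · σ(141/47) = 2 · 4 = 8
  d = 141: d(141) · σ(141/141) = 4 · 1 = 4
Summing: (d * σ)(141) = 192 + 96 + 8 + 4 = 300.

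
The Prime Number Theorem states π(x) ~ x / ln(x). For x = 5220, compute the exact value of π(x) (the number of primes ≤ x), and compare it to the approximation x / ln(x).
π(5220) = 693;  x/ln(x) ≈ 609.80;  relative error ≈ 12.01%.

Directly count primes up to 5220: π(5220) = 693. The PNT approximation gives 5220/ln(5220) ≈ 5220/8.56025 ≈ 609.80. Relative error (π(x) − x/ln(x)) / π(x) ≈ 12.01%; the approximation is known to undercount slightly (Li(x) is a better estimate).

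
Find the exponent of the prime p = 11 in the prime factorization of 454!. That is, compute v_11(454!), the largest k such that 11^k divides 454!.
v_11(454!) = 44

Legendre's formula: v_p(n!) = Σ_{k ≥ 1} ⌊n / p^k⌋. For p = 11, n = 454, the terms are:
  ⌊454/11^1⌋ = ⌊454/11⌋ = 41
  ⌊454/11^2⌋ = ⌊454/121⌋ = 3
(the next term ⌊454/11^3⌋ = 0, terminating the sum). Summing: v_11(454!) = 41 + 3 = 44.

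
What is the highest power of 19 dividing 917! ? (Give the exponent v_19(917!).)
v_19(917!) = 50

Legendre's formula: v_p(n!) = Σ_{k ≥ 1} ⌊n / p^k⌋. For p = 19, n = 917, the terms are:
  ⌊917/19^1⌋ = ⌊917/19⌋ = 48
  ⌊917/19^2⌋ = ⌊917/361⌋ = 2
(the next term ⌊917/19^3⌋ = 0, terminating the sum). Summing: v_19(917!) = 48 + 2 = 50.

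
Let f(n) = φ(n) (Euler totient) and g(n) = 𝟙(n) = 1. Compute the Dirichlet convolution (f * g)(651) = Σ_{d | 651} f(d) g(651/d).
(φ * 𝟙)(651) = 651

Divisors of 651: [1, 3, 7, 21, 31, 93, 217, 651]. For each d | 651:
  d = 1: φ(1) · 𝟙(651/1) = 1 · 1 = 1
  d = 3: φ(3) · 𝟙(651/3) = 2 · 1 = 2
  d = 7: φ(7) · 𝟙(651/7) = 6 · 1 = 6
  d = 21: φ(21) · 𝟙(651/21) = 12 · 1 = 12
  d = 31: φ(31) · 𝟙(651/31) = 30 · 1 = 30
  d = 93: φ(93) · 𝟙(651/93) = 60 · 1 = 60
  d = 217: φ(217) · 𝟙(651/217) = 180 · 1 = 180
  d = 651: φ(651) · 𝟙(651/651) = 360 · 1 = 360
Summing: (φ * 𝟙)(651) = 1 + 2 + 6 + 12 + 30 + 60 + 180 + 360 = 651.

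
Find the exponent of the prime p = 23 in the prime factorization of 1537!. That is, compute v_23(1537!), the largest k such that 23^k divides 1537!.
v_23(1537!) = 68

Legendre's formula: v_p(n!) = Σ_{k ≥ 1} ⌊n / p^k⌋. For p = 23, n = 1537, the terms are:
  ⌊1537/23^1⌋ = ⌊1537/23⌋ = 66
  ⌊1537/23^2⌋ = ⌊1537/529⌋ = 2
(the next term ⌊1537/23^3⌋ = 0, terminating the sum). Summing: v_23(1537!) = 66 + 2 = 68.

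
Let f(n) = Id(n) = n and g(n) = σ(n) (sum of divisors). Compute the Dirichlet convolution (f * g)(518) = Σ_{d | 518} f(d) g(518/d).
(Id * σ)(518) = 5625

Divisors of 518: [1, 2, 7, 14, 37, 74, 259, 518]. For each d | 518:
  d = 1: Id(1) · σ(518/1) = 1 · 912 = 912
  d = 2: Id(2) · σ(518/2) = 2 · 304 = 608
  d = 7: Id(7) · σ(518/7) = 7 · 114 = 798
  d = 14: Id(14) · σ(518/14) = 14 · 38 = 532
  d = 37: Id(37) · σ(518/37) = 37 · 24 = 888
  d = 74: Id(74) · σ(518/74) = 74 · 8 = 592
  d = 259: Id(259) · σ(518/259) = 259 · 3 = 777
  d = 518: Id(518) · σ(518/518) = 518 · 1 = 518
Summing: (Id * σ)(518) = 912 + 608 + 798 + 532 + 888 + 592 + 777 + 518 = 5625.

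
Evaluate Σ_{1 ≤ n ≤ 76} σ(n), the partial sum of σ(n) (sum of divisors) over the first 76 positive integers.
Σ_{n ≤ 76} σ(n) = 4784

Compute σ(n) for each 1 ≤ n ≤ 76: σ(1) = 1, σ(2) = 3, σ(3) = 4, σ(4) = 7, σ(5) = 6, σ(6) = 12, σ(7) = 8, σ(8) = 15, σ(9) = 13, σ(10) = 18, σ(11) = 12, σ(12) = 28, σ(13) = 14, σ(14) = 24, σ(15) = 24, σ(16) = 31, σ(17) = 18, σ(18) = 39, σ(19) = 20, σ(20) = 42, σ(21) = 32, σ(22) = 36, σ(23) = 24, σ(24) = 60, σ(25) = 31, σ(26) = 42, σ(27) = 40, σ(28) = 56, σ(29) = 30, σ(30) = 72, σ(31) = 32, σ(32) = 63, σ(33) = 48, σ(34) = 54, σ(35) = 48, σ(36) = 91, σ(37) = 38, σ(38) = 60, σ(39) = 56, σ(40) = 90, σ(41) = 42, σ(42) = 96, σ(43) = 44, σ(44) = 84, σ(45) = 78, σ(46) = 72, σ(47) = 48, σ(48) = 124, σ(49) = 57, σ(50) = 93, σ(51) = 72, σ(52) = 98, σ(53) = 54, σ(54) = 120, σ(55) = 72, σ(56) = 120, σ(57) = 80, σ(58) = 90, σ(59) = 60, σ(60) = 168, σ(61) = 62, σ(62) = 96, σ(63) = 104, σ(64) = 127, σ(65) = 84, σ(66) = 144, σ(67) = 68, σ(68) = 126, σ(69) = 96, σ(70) = 144, σ(71) = 72, σ(72) = 195, σ(73) = 74, σ(74) = 114, σ(75) = 124, σ(76) = 140. Summing all 76 values: 4784. (Average order: Σ_{n ≤ x} σ(n) ~ (π²/12) x². For x = 76, (π²/12)·76² ≈ 4750.57.)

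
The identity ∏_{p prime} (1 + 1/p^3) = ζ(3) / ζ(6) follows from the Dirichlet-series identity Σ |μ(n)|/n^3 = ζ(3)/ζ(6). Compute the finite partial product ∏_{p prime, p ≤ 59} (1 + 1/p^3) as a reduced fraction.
∏ = 49015348118957287693667429084900240520118272/41484639097894743448712899010350912764324083

The primes p ≤ 59 are [2, 3, 5, 7, 11, 13, 17, 19, 23, 29, 31, 37, 41, 43, 47, 53, 59]. For each, (1 + 1/p^3) = (p^3 + 1)/p^3. Multiplying these fractions over p ∈ [2, 3, 5, 7, 11, 13, 17, 19, 23, 29, 31, 37, 41, 43, 47, 53, 59] gives 49015348118957287693667429084900240520118272/41484639097894743448712899010350912764324083. (In the limit P → ∞ this tends to ζ(3)/ζ(6).)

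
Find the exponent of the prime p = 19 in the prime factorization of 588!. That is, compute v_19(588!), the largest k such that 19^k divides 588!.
v_19(588!) = 31

Legendre's formula: v_p(n!) = Σ_{k ≥ 1} ⌊n / p^k⌋. For p = 19, n = 588, the terms are:
  ⌊588/19^1⌋ = ⌊588/19⌋ = 30
  ⌊588/19^2⌋ = ⌊588/361⌋ = 1
(the next term ⌊588/19^3⌋ = 0, terminating the sum). Summing: v_19(588!) = 30 + 1 = 31.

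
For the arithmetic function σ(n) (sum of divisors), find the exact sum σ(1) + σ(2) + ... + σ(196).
Σ_{n ≤ 196} σ(n) = 31713

Compute σ(n) for each 1 ≤ n ≤ 196: σ(1) = 1, σ(2) = 3, σ(3) = 4, σ(4) = 7, σ(5) = 6, σ(6) = 12, σ(7) = 8, σ(8) = 15, σ(9) = 13, σ(10) = 18, σ(11) = 12, σ(12) = 28, σ(13) = 14, σ(14) = 24, σ(15) = 24, σ(16) = 31, σ(17) = 18, σ(18) = 39, σ(19) = 20, σ(20) = 42, σ(21) = 32, σ(22) = 36, σ(23) = 24, σ(24) = 60, σ(25) = 31, σ(26) = 42, σ(27) = 40, σ(28) = 56, σ(29) = 30, σ(30) = 72, σ(31) = 32, σ(32) = 63, σ(33) = 48, σ(34) = 54, σ(35) = 48, σ(36) = 91, σ(37) = 38, σ(38) = 60, σ(39) = 56, σ(40) = 90, σ(41) = 42, σ(42) = 96, σ(43) = 44, σ(44) = 84, σ(45) = 78, σ(46) = 72, σ(47) = 48, σ(48) = 124, σ(49) = 57, σ(50) = 93, σ(51) = 72, σ(52) = 98, σ(53) = 54, σ(54) = 120, σ(55) = 72, σ(56) = 120, σ(57) = 80, σ(58) = 90, σ(59) = 60, σ(60) = 168, σ(61) = 62, σ(62) = 96, σ(63) = 104, σ(64) = 127, σ(65) = 84, σ(66) = 144, σ(67) = 68, σ(68) = 126, σ(69) = 96, σ(70) = 144, σ(71) = 72, σ(72) = 195, σ(73) = 74, σ(74) = 114, σ(75) = 124, σ(76) = 140, σ(77) = 96, σ(78) = 168, σ(79) = 80, σ(80) = 186, σ(81) = 121, σ(82) = 126, σ(83) = 84, σ(84) = 224, σ(85) = 108, σ(86) = 132, σ(87) = 120, σ(88) = 180, σ(89) = 90, σ(90) = 234, σ(91) = 112, σ(92) = 168, σ(93) = 128, σ(94) = 144, σ(95) = 120, σ(96) = 252, σ(97) = 98, σ(98) = 171, σ(99) = 156, σ(100) = 217, σ(101) = 102, σ(102) = 216, σ(103) = 104, σ(104) = 210, σ(105) = 192, σ(106) = 162, σ(107) = 108, σ(108) = 280, σ(109) = 110, σ(110) = 216, σ(111) = 152, σ(112) = 248, σ(113) = 114, σ(114) = 240, σ(115) = 144, σ(116) = 210, σ(117) = 182, σ(118) = 180, σ(119) = 144, σ(120) = 360, σ(121) = 133, σ(122) = 186, σ(123) = 168, σ(124) = 224, σ(125) = 156, σ(126) = 312, σ(127) = 128, σ(128) = 255, σ(129) = 176, σ(130) = 252, σ(131) = 132, σ(132) = 336, σ(133) = 160, σ(134) = 204, σ(135) = 240, σ(136) = 270, σ(137) = 138, σ(138) = 288, σ(139) = 140, σ(140) = 336, σ(141) = 192, σ(142) = 216, σ(143) = 168, σ(144) = 403, σ(145) = 180, σ(146) = 222, σ(147) = 228, σ(148) = 266, σ(149) = 150, σ(150) = 372, σ(151) = 152, σ(152) = 300, σ(153) = 234, σ(154) = 288, σ(155) = 192, σ(156) = 392, σ(157) = 158, σ(158) = 240, σ(159) = 216, σ(160) = 378, σ(161) = 192, σ(162) = 363, σ(163) = 164, σ(164) = 294, σ(165) = 288, σ(166) = 252, σ(167) = 168, σ(168) = 480, σ(169) = 183, σ(170) = 324, σ(171) = 260, σ(172) = 308, σ(173) = 174, σ(174) = 360, σ(175) = 248, σ(176) = 372, σ(177) = 240, σ(178) = 270, σ(179) = 180, σ(180) = 546, σ(181) = 182, σ(182) = 336, σ(183) = 248, σ(184) = 360, σ(185) = 228, σ(186) = 384, σ(187) = 216, σ(188) = 336, σ(189) = 320, σ(190) = 360, σ(191) = 192, σ(192) = 508, σ(193) = 194, σ(194) = 294, σ(195) = 336, σ(196) = 399. Summing all 196 values: 31713. (Average order: Σ_{n ≤ x} σ(n) ~ (π²/12) x². For x = 196, (π²/12)·196² ≈ 31595.89.)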